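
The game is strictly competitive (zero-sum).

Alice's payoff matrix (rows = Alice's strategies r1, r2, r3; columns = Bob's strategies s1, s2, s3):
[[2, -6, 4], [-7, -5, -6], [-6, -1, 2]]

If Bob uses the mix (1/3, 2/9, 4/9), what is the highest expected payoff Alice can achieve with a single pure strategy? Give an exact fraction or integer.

10/9

r1: (2)·(1/3) + (-6)·(2/9) + (4)·(4/9) = 10/9.
r2: (-7)·(1/3) + (-5)·(2/9) + (-6)·(4/9) = -55/9.
r3: (-6)·(1/3) + (-1)·(2/9) + (2)·(4/9) = -4/3.
The best pure response is r1 with expected payoff 10/9.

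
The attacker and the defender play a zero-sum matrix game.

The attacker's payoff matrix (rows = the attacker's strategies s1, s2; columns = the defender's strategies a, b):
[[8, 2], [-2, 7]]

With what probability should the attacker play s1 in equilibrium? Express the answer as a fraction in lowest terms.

3/5

Row minima are 2 and -2, so the attacker's maximin is 2; column maxima are 8 and 7, so the defender's minimax is 7. These differ, so the equilibrium is in mixed strategies.
Let the attacker play s1 with probability p. The defender is indifferent when 8p − 2(1−p) = 2p + 7(1−p), giving p = 3/5.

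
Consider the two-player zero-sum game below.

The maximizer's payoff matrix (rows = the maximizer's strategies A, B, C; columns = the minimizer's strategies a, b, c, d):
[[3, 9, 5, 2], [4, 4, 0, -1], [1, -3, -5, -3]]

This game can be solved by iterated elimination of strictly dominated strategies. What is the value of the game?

Column a is strictly dominated by d for the minimizer (2<3, -1<4, -3<1); eliminate a.
Column b is strictly dominated by c for the minimizer (5<9, 0<4, -5<-3); eliminate b.
Row C is strictly dominated by row A (5>-5, 2>-3); eliminate C.
Row B is strictly dominated by row A (5>0, 2>-1); eliminate B.
Column c is strictly dominated by d for the minimizer (2<5); eliminate c.
Only (A, d) remains, with payoff 2.

2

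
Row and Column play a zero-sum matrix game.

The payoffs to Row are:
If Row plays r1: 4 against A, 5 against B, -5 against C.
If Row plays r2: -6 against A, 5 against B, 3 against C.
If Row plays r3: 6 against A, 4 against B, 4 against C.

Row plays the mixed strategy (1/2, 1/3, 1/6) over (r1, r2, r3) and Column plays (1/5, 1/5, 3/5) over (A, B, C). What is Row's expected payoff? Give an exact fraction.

2/3

Against (1/5, 1/5, 3/5), each row's expected payoff is r1: -6/5; r2: 8/5; r3: 22/5.
Taking the (1/2, 1/3, 1/6)-weighted average: (1/2)·(-6/5) + (1/3)·(8/5) + (1/6)·(22/5) = 2/3.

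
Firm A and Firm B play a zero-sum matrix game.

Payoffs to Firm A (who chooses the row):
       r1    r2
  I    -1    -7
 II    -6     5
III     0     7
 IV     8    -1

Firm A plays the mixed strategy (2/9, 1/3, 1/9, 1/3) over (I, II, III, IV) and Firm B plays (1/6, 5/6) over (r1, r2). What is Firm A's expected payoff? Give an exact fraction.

29/54

Against (1/6, 5/6), each row's expected payoff is I: -6; II: 19/6; III: 35/6; IV: 1/2.
Taking the (2/9, 1/3, 1/9, 1/3)-weighted average: (2/9)·(-6) + (1/3)·(19/6) + (1/9)·(35/6) + (1/3)·(1/2) = 29/54.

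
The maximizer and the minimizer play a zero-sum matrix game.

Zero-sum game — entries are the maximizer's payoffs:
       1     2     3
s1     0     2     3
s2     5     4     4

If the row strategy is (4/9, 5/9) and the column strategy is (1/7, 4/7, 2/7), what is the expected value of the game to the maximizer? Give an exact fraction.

Against (1/7, 4/7, 2/7), each row's expected payoff is s1: 2; s2: 29/7.
Taking the (4/9, 5/9)-weighted average: (4/9)·(2) + (5/9)·(29/7) = 67/21.

67/21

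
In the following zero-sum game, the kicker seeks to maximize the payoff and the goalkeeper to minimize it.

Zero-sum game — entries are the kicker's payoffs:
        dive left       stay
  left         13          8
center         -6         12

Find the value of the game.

204/23

Row minima are 8 and -6, so the kicker's maximin is 8; column maxima are 13 and 12, so the goalkeeper's minimax is 12. These differ, so the equilibrium is in mixed strategies.
Let the kicker play left with probability p. The goalkeeper is indifferent when 13p − 6(1−p) = 8p + 12(1−p), giving p = 18/23.
Let the goalkeeper play dive left with probability q. The kicker is indifferent when 13q + 8(1−q) = −6q + 12(1−q), giving q = 4/23.
The value is 13·(4/23) + (8)·(19/23) = 204/23.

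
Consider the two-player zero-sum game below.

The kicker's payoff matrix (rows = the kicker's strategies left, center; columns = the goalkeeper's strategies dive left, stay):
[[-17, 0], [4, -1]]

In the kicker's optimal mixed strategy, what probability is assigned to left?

Row minima are -17 and -1, so the kicker's maximin is -1; column maxima are 4 and 0, so the goalkeeper's minimax is 0. These differ, so the equilibrium is in mixed strategies.
Let the kicker play left with probability p. The goalkeeper is indifferent when −17p + 4(1−p) = −(1−p), giving p = 5/22.

5/22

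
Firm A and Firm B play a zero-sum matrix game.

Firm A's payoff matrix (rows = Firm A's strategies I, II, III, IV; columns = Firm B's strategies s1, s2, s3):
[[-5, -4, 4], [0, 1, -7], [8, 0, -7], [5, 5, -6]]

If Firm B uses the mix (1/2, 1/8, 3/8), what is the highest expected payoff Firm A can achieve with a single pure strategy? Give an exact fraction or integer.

11/8

I: (-5)·(1/2) + (-4)·(1/8) + (4)·(3/8) = -3/2.
II: (0)·(1/2) + (1)·(1/8) + (-7)·(3/8) = -5/2.
III: (8)·(1/2) + (0)·(1/8) + (-7)·(3/8) = 11/8.
IV: (5)·(1/2) + (5)·(1/8) + (-6)·(3/8) = 7/8.
The best pure response is III with expected payoff 11/8.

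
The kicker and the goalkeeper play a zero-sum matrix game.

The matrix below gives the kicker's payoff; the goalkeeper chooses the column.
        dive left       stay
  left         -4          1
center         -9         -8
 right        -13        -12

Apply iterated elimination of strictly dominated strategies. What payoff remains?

-4

Row center is strictly dominated by row left (-4>-9, 1>-8); eliminate center.
Column stay is strictly dominated by dive left for the goalkeeper (-4<1, -13<-12); eliminate stay.
Row right is strictly dominated by row left (-4>-13); eliminate right.
Only (left, dive left) remains, with payoff -4.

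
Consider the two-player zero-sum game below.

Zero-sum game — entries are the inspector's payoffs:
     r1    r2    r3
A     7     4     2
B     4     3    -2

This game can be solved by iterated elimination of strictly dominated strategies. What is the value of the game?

Column r2 is strictly dominated by r3 for the inspectee (2<4, -2<3); eliminate r2.
Column r1 is strictly dominated by r3 for the inspectee (2<7, -2<4); eliminate r1.
Row B is strictly dominated by row A (2>-2); eliminate B.
Only (A, r3) remains, with payoff 2.

2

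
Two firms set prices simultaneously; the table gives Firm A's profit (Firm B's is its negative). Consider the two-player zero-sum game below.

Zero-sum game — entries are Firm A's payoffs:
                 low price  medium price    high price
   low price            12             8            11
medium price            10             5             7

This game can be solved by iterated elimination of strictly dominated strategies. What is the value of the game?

8

Column low price is strictly dominated by medium price for Firm B (8<12, 5<10); eliminate low price.
Column high price is strictly dominated by medium price for Firm B (8<11, 5<7); eliminate high price.
Row medium price is strictly dominated by row low price (8>5); eliminate medium price.
Only (low price, medium price) remains, with payoff 8.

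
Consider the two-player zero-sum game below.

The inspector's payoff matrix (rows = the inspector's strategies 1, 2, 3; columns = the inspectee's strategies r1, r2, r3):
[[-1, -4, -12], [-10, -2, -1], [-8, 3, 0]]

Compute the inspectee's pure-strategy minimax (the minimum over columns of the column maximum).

The worst case (largest entry) in each column is r1: -1, r2: 3, r3: 0.
The best (smallest) of these is -1.

-1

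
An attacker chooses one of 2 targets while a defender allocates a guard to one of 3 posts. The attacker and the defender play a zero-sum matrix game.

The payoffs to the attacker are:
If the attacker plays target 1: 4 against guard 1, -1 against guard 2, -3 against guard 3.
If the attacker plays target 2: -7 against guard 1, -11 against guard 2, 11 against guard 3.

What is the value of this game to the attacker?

Column guard 1 is strictly dominated by guard 2 for the defender (it gives the attacker more in every row).
The remaining 2×2 game on (target 1, target 2) × (guard 2, guard 3) has no saddle point. Let the attacker play target 1 with probability p; indifference gives −p − 11(1−p) = −3p + 11(1−p), so p = 11/12.
Similarly the defender's optimal q on guard 2 is 7/12, and the value is -1·(7/12) + (-3)·(5/12) = -11/6.

-11/6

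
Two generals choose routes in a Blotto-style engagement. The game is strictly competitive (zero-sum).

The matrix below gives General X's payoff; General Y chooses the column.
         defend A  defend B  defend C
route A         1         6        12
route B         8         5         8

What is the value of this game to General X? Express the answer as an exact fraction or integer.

43/8

Column defend C is strictly dominated by defend B for General Y (it gives General X more in every row).
The remaining 2×2 game on (route A, route B) × (defend A, defend B) has no saddle point. Let General X play route A with probability p; indifference gives p + 8(1−p) = 6p + 5(1−p), so p = 3/8.
Similarly General Y's optimal q on defend A is 1/8, and the value is 1·(1/8) + (6)·(7/8) = 43/8.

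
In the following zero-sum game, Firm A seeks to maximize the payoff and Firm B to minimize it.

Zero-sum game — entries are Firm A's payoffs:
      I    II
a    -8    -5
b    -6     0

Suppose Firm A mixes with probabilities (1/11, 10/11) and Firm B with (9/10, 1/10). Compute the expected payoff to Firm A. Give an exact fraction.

Against (9/10, 1/10), each row's expected payoff is a: -77/10; b: -27/5.
Taking the (1/11, 10/11)-weighted average: (1/11)·(-77/10) + (10/11)·(-27/5) = -617/110.

-617/110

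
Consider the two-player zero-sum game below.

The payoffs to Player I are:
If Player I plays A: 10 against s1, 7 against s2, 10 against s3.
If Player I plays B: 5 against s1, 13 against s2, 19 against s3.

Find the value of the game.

Column s3 is strictly dominated by s2 for Player II (it gives Player I more in every row).
The remaining 2×2 game on (A, B) × (s1, s2) has no saddle point. Let Player I play A with probability p; indifference gives 10p + 5(1−p) = 7p + 13(1−p), so p = 8/11.
Similarly Player II's optimal q on s1 is 6/11, and the value is 10·(6/11) + (7)·(5/11) = 95/11.

95/11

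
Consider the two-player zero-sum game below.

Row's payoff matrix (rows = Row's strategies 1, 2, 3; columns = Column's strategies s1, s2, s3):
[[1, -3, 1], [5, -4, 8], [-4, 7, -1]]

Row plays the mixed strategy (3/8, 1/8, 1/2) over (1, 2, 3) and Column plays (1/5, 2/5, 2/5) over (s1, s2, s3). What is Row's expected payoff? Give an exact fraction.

Against (1/5, 2/5, 2/5), each row's expected payoff is 1: -3/5; 2: 13/5; 3: 8/5.
Taking the (3/8, 1/8, 1/2)-weighted average: (3/8)·(-3/5) + (1/8)·(13/5) + (1/2)·(8/5) = 9/10.

9/10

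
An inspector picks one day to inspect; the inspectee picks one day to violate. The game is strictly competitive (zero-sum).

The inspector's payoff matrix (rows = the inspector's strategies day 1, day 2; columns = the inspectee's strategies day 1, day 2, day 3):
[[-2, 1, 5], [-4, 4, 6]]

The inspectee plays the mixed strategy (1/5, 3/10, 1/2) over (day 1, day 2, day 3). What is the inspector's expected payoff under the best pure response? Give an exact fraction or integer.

day 1: (-2)·(1/5) + (1)·(3/10) + (5)·(1/2) = 12/5.
day 2: (-4)·(1/5) + (4)·(3/10) + (6)·(1/2) = 17/5.
The best pure response is day 2 with expected payoff 17/5.

17/5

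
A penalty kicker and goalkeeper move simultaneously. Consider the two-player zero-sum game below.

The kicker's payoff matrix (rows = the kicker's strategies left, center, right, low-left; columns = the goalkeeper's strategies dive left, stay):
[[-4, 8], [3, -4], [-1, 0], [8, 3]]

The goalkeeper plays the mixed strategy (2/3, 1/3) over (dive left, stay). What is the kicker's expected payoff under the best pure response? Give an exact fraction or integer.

left: (-4)·(2/3) + (8)·(1/3) = 0.
center: (3)·(2/3) + (-4)·(1/3) = 2/3.
right: (-1)·(2/3) + (0)·(1/3) = -2/3.
low-left: (8)·(2/3) + (3)·(1/3) = 19/3.
The best pure response is low-left with expected payoff 19/3.

19/3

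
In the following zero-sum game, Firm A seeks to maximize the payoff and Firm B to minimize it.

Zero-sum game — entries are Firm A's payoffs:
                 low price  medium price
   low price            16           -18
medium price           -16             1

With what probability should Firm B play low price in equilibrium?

19/51

Row minima are -18 and -16, so Firm A's maximin is -16; column maxima are 16 and 1, so Firm B's minimax is 1. These differ, so the equilibrium is in mixed strategies.
Let Firm B play low price with probability q. Firm A is indifferent when 16q − 18(1−q) = −16q + (1−q), giving q = 19/51.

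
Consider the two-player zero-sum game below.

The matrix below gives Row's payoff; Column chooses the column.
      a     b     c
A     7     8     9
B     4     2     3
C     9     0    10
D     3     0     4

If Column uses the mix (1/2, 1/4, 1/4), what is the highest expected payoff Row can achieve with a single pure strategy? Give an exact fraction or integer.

A: (7)·(1/2) + (8)·(1/4) + (9)·(1/4) = 31/4.
B: (4)·(1/2) + (2)·(1/4) + (3)·(1/4) = 13/4.
C: (9)·(1/2) + (0)·(1/4) + (10)·(1/4) = 7.
D: (3)·(1/2) + (0)·(1/4) + (4)·(1/4) = 5/2.
The best pure response is A with expected payoff 31/4.

31/4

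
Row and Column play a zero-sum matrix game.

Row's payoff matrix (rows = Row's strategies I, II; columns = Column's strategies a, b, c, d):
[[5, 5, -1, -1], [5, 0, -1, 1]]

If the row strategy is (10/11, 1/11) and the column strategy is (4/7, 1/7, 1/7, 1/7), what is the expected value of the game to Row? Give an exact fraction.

Against (4/7, 1/7, 1/7, 1/7), each row's expected payoff is I: 23/7; II: 20/7.
Taking the (10/11, 1/11)-weighted average: (10/11)·(23/7) + (1/11)·(20/7) = 250/77.

250/77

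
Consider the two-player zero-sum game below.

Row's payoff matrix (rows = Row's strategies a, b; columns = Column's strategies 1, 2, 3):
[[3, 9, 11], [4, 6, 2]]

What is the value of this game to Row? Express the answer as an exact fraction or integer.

19/5

Column 2 is strictly dominated by 1 for Column (it gives Row more in every row).
The remaining 2×2 game on (a, b) × (1, 3) has no saddle point. Let Row play a with probability p; indifference gives 3p + 4(1−p) = 11p + 2(1−p), so p = 1/5.
Similarly Column's optimal q on 1 is 9/10, and the value is 3·(9/10) + (11)·(1/10) = 19/5.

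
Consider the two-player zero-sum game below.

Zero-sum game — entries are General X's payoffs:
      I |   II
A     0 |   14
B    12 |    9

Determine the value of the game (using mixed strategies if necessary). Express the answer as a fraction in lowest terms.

168/17

Row minima are 0 and 9, so General X's maximin is 9; column maxima are 12 and 14, so General Y's minimax is 12. These differ, so the equilibrium is in mixed strategies.
Let General X play A with probability p. General Y is indifferent when 12(1−p) = 14p + 9(1−p), giving p = 3/17.
Let General Y play I with probability q. General X is indifferent when 14(1−q) = 12q + 9(1−q), giving q = 5/17.
The value is 0·(5/17) + (14)·(12/17) = 168/17.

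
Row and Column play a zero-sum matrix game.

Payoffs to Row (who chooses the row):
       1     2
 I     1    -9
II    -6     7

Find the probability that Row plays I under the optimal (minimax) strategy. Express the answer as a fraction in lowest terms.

13/23

Row minima are -9 and -6, so Row's maximin is -6; column maxima are 1 and 7, so Column's minimax is 1. These differ, so the equilibrium is in mixed strategies.
Let Row play I with probability p. Column is indifferent when p − 6(1−p) = −9p + 7(1−p), giving p = 13/23.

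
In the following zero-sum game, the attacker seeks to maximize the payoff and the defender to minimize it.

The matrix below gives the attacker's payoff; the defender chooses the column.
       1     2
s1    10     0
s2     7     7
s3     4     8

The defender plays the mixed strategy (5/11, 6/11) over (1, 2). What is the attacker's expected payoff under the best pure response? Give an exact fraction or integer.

s1: (10)·(5/11) + (0)·(6/11) = 50/11.
s2: (7)·(5/11) + (7)·(6/11) = 7.
s3: (4)·(5/11) + (8)·(6/11) = 68/11.
The best pure response is s2 with expected payoff 7.

7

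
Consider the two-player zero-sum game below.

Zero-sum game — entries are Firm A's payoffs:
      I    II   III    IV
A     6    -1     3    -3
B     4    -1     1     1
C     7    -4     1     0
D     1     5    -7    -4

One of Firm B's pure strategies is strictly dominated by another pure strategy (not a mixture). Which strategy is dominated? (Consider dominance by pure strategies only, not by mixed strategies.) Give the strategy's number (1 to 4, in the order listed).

Firm B prefers columns that give Firm A less. Compare I with III: 3 < 6, 1 < 4, 1 < 7, -7 < 1.
So III strictly dominates I for Firm B; I is strictly dominated.

1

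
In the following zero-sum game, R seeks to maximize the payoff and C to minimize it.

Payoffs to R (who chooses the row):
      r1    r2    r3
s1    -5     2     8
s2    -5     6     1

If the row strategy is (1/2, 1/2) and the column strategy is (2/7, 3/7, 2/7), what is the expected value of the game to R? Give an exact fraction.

Against (2/7, 3/7, 2/7), each row's expected payoff is s1: 12/7; s2: 10/7.
Taking the (1/2, 1/2)-weighted average: (1/2)·(12/7) + (1/2)·(10/7) = 11/7.

11/7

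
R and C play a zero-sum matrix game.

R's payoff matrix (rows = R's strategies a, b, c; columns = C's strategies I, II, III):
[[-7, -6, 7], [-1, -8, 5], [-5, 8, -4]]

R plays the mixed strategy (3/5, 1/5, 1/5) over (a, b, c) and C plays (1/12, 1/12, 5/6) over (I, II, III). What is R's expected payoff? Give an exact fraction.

35/12

Against (1/12, 1/12, 5/6), each row's expected payoff is a: 19/4; b: 41/12; c: -37/12.
Taking the (3/5, 1/5, 1/5)-weighted average: (3/5)·(19/4) + (1/5)·(41/12) + (1/5)·(-37/12) = 35/12.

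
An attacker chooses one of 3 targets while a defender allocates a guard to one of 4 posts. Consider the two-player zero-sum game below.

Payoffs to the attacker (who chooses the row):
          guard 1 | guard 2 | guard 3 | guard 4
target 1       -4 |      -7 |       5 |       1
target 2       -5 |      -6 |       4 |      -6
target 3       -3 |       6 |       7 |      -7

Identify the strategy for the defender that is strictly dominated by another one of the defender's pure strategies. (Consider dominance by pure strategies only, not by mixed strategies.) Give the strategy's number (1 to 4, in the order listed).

3

The defender prefers columns that give the attacker less. Compare guard 3 with guard 1: -4 < 5, -5 < 4, -3 < 7.
So guard 1 strictly dominates guard 3 for the defender; guard 3 is strictly dominated.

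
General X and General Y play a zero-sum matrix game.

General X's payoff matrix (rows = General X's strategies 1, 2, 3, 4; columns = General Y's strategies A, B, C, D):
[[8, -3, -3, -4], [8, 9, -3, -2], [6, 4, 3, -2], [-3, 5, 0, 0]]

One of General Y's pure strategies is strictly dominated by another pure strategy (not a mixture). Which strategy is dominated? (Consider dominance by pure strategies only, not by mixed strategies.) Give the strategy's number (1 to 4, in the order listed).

General Y prefers columns that give General X less. Compare B with D: -4 < -3, -2 < 9, -2 < 4, 0 < 5.
So D strictly dominates B for General Y; B is strictly dominated.

2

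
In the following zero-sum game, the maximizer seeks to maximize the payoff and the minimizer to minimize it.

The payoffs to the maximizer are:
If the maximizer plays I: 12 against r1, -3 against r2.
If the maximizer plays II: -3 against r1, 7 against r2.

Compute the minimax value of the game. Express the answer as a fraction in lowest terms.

Row minima are -3 and -3, so the maximizer's maximin is -3; column maxima are 12 and 7, so the minimizer's minimax is 7. These differ, so the equilibrium is in mixed strategies.
Let the maximizer play I with probability p. The minimizer is indifferent when 12p − 3(1−p) = −3p + 7(1−p), giving p = 2/5.
Let the minimizer play r1 with probability q. The maximizer is indifferent when 12q − 3(1−q) = −3q + 7(1−q), giving q = 2/5.
The value is 12·(2/5) + (-3)·(3/5) = 3.

3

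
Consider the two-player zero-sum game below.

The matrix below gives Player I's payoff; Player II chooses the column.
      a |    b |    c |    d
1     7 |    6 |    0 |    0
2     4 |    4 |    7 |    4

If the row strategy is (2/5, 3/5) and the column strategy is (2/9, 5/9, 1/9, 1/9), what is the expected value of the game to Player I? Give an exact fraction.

Against (2/9, 5/9, 1/9, 1/9), each row's expected payoff is 1: 44/9; 2: 13/3.
Taking the (2/5, 3/5)-weighted average: (2/5)·(44/9) + (3/5)·(13/3) = 41/9.

41/9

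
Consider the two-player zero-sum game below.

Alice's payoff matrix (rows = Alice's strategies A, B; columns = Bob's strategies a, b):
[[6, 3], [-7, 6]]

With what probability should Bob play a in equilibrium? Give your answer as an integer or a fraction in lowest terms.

3/16

Row minima are 3 and -7, so Alice's maximin is 3; column maxima are 6 and 6, so Bob's minimax is 6. These differ, so the equilibrium is in mixed strategies.
Let Bob play a with probability q. Alice is indifferent when 6q + 3(1−q) = −7q + 6(1−q), giving q = 3/16.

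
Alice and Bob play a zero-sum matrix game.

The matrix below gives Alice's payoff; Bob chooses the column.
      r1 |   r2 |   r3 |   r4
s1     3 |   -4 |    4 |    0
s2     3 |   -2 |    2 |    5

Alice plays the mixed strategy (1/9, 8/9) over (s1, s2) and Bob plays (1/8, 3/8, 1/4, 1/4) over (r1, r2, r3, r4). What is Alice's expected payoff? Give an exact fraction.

29/24

Against (1/8, 3/8, 1/4, 1/4), each row's expected payoff is s1: -1/8; s2: 11/8.
Taking the (1/9, 8/9)-weighted average: (1/9)·(-1/8) + (8/9)·(11/8) = 29/24.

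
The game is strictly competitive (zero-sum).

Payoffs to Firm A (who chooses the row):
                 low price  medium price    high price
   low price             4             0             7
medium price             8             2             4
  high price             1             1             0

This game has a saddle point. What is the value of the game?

2

Row minima: 0, 2, 0 → Firm A's maximin is 2.
Column maxima: 8, 2, 7 → Firm B's minimax is 2.
They coincide at (medium price, medium price), so the value is 2.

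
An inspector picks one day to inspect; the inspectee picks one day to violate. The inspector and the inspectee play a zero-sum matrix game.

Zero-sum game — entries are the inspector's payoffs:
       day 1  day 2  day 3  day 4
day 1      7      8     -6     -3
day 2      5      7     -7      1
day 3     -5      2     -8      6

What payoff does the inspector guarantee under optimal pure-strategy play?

-6

Row minima: -6, -7, -8 → the inspector's maximin is -6.
Column maxima: 7, 8, -6, 6 → the inspectee's minimax is -6.
They coincide at (day 1, day 3), so the value is -6.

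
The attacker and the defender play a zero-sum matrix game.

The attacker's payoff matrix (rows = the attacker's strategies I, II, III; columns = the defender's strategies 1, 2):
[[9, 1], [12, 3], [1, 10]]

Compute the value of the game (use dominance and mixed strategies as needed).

Row I is strictly dominated by row II, so the attacker never plays it.
The remaining 2×2 game on (II, III) × (1, 2) has no saddle point. Let the attacker play II with probability p; indifference gives 12p + (1−p) = 3p + 10(1−p), so p = 1/2.
Similarly the defender's optimal q on 1 is 7/18, and the value is 12·(7/18) + (3)·(11/18) = 13/2.

13/2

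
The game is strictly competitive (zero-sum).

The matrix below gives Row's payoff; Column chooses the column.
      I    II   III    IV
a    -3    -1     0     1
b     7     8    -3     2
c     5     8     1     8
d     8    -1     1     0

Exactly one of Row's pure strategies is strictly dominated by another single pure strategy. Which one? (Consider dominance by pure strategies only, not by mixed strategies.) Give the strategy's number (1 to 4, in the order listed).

Compare a with c: 5 > -3, 8 > -1, 1 > 0, 8 > 1.
So c strictly dominates a for Row; a is strictly dominated.

1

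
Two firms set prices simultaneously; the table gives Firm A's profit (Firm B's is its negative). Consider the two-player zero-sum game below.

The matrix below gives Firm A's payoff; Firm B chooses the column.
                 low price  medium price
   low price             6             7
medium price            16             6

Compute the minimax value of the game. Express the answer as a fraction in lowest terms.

Row minima are 6 and 6, so Firm A's maximin is 6; column maxima are 16 and 7, so Firm B's minimax is 7. These differ, so the equilibrium is in mixed strategies.
Let Firm A play low price with probability p. Firm B is indifferent when 6p + 16(1−p) = 7p + 6(1−p), giving p = 10/11.
Let Firm B play low price with probability q. Firm A is indifferent when 6q + 7(1−q) = 16q + 6(1−q), giving q = 1/11.
The value is 6·(1/11) + (7)·(10/11) = 76/11.

76/11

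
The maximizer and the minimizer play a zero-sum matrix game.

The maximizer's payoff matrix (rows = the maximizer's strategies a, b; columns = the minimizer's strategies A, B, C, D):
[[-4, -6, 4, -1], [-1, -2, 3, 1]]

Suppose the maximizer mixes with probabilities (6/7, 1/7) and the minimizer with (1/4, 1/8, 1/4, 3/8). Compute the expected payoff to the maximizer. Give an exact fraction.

-7/8

Against (1/4, 1/8, 1/4, 3/8), each row's expected payoff is a: -9/8; b: 5/8.
Taking the (6/7, 1/7)-weighted average: (6/7)·(-9/8) + (1/7)·(5/8) = -7/8.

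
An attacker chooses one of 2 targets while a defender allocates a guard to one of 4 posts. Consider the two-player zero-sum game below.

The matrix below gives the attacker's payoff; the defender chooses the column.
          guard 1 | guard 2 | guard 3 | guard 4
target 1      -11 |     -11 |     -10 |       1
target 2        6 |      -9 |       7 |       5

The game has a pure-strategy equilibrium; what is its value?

Row minima: -11, -9 → the attacker's maximin is -9.
Column maxima: 6, -9, 7, 5 → the defender's minimax is -9.
They coincide at (target 2, guard 2), so the value is -9.

-9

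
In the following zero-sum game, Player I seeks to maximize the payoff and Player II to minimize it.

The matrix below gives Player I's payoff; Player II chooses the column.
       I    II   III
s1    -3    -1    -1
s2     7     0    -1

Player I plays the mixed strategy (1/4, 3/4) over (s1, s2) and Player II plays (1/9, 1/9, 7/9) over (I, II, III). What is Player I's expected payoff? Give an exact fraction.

Against (1/9, 1/9, 7/9), each row's expected payoff is s1: -11/9; s2: 0.
Taking the (1/4, 3/4)-weighted average: (1/4)·(-11/9) + (3/4)·(0) = -11/36.

-11/36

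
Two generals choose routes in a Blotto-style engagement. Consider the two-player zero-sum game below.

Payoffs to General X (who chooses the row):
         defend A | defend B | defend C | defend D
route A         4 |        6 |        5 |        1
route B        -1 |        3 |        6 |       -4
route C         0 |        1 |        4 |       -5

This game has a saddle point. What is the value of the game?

Row minima: 1, -4, -5 → General X's maximin is 1.
Column maxima: 4, 6, 6, 1 → General Y's minimax is 1.
They coincide at (route A, defend D), so the value is 1.

1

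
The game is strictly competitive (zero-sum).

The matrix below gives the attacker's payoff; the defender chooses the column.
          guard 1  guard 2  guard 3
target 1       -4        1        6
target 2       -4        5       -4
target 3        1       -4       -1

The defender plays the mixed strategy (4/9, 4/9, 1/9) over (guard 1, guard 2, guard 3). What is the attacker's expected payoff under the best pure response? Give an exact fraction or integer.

0

target 1: (-4)·(4/9) + (1)·(4/9) + (6)·(1/9) = -2/3.
target 2: (-4)·(4/9) + (5)·(4/9) + (-4)·(1/9) = 0.
target 3: (1)·(4/9) + (-4)·(4/9) + (-1)·(1/9) = -13/9.
The best pure response is target 2 with expected payoff 0.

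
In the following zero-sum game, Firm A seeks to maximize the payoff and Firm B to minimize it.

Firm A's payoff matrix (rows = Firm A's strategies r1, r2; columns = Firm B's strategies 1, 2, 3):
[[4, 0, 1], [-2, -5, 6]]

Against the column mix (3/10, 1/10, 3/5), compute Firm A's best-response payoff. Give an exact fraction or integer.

5/2

r1: (4)·(3/10) + (0)·(1/10) + (1)·(3/5) = 9/5.
r2: (-2)·(3/10) + (-5)·(1/10) + (6)·(3/5) = 5/2.
The best pure response is r2 with expected payoff 5/2.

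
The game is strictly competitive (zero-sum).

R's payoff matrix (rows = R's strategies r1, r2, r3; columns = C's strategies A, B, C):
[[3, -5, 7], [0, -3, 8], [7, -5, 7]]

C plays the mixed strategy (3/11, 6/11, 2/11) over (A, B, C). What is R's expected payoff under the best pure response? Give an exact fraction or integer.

5/11

r1: (3)·(3/11) + (-5)·(6/11) + (7)·(2/11) = -7/11.
r2: (0)·(3/11) + (-3)·(6/11) + (8)·(2/11) = -2/11.
r3: (7)·(3/11) + (-5)·(6/11) + (7)·(2/11) = 5/11.
The best pure response is r3 with expected payoff 5/11.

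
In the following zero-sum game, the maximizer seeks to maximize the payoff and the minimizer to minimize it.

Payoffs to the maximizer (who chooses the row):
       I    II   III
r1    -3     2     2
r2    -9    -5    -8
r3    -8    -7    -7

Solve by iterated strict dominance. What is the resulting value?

Row r3 is strictly dominated by row r1 (-3>-8, 2>-7, 2>-7); eliminate r3.
Row r2 is strictly dominated by row r1 (-3>-9, 2>-5, 2>-8); eliminate r2.
Column II is strictly dominated by I for the minimizer (-3<2); eliminate II.
Column III is strictly dominated by I for the minimizer (-3<2); eliminate III.
Only (r1, I) remains, with payoff -3.

-3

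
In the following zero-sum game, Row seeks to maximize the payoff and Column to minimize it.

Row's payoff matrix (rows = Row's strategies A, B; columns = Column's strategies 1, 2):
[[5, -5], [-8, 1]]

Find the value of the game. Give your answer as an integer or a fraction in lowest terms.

Row minima are -5 and -8, so Row's maximin is -5; column maxima are 5 and 1, so Column's minimax is 1. These differ, so the equilibrium is in mixed strategies.
Let Row play A with probability p. Column is indifferent when 5p − 8(1−p) = −5p + (1−p), giving p = 9/19.
Let Column play 1 with probability q. Row is indifferent when 5q − 5(1−q) = −8q + (1−q), giving q = 6/19.
The value is 5·(6/19) + (-5)·(13/19) = -35/19.

-35/19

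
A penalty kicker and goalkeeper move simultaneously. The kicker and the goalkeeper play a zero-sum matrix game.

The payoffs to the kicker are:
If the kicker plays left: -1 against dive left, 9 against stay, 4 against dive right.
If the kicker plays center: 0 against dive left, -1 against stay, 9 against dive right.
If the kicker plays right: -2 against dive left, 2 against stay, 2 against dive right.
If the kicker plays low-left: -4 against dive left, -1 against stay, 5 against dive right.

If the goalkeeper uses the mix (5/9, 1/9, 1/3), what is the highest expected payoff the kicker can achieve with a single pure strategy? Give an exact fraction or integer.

26/9

left: (-1)·(5/9) + (9)·(1/9) + (4)·(1/3) = 16/9.
center: (0)·(5/9) + (-1)·(1/9) + (9)·(1/3) = 26/9.
right: (-2)·(5/9) + (2)·(1/9) + (2)·(1/3) = -2/9.
low-left: (-4)·(5/9) + (-1)·(1/9) + (5)·(1/3) = -2/3.
The best pure response is center with expected payoff 26/9.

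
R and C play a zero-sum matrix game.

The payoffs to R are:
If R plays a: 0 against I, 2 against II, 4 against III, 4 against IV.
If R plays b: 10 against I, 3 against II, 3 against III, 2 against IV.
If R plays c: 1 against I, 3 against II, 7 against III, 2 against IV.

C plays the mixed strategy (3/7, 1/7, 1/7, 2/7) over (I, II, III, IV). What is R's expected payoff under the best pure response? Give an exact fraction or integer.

40/7

a: (0)·(3/7) + (2)·(1/7) + (4)·(1/7) + (4)·(2/7) = 2.
b: (10)·(3/7) + (3)·(1/7) + (3)·(1/7) + (2)·(2/7) = 40/7.
c: (1)·(3/7) + (3)·(1/7) + (7)·(1/7) + (2)·(2/7) = 17/7.
The best pure response is b with expected payoff 40/7.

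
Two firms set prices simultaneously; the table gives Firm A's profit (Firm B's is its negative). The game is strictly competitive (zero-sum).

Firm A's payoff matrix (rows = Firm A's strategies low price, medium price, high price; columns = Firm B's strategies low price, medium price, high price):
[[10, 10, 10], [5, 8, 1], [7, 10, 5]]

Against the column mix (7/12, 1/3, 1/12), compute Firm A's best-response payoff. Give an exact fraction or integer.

10

low price: (10)·(7/12) + (10)·(1/3) + (10)·(1/12) = 10.
medium price: (5)·(7/12) + (8)·(1/3) + (1)·(1/12) = 17/3.
high price: (7)·(7/12) + (10)·(1/3) + (5)·(1/12) = 47/6.
The best pure response is low price with expected payoff 10.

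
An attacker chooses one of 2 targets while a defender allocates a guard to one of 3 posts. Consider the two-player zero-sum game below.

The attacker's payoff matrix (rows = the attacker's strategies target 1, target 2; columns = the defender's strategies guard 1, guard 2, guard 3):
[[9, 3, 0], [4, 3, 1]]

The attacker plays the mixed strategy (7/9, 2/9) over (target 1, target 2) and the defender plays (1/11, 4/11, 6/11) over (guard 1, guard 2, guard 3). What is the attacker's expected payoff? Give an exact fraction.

191/99

Against (1/11, 4/11, 6/11), each row's expected payoff is target 1: 21/11; target 2: 2.
Taking the (7/9, 2/9)-weighted average: (7/9)·(21/11) + (2/9)·(2) = 191/99.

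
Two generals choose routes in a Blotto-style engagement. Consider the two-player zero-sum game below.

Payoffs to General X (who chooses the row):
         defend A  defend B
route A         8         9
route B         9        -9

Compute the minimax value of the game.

153/19

Row minima are 8 and -9, so General X's maximin is 8; column maxima are 9 and 9, so General Y's minimax is 9. These differ, so the equilibrium is in mixed strategies.
Let General X play route A with probability p. General Y is indifferent when 8p + 9(1−p) = 9p − 9(1−p), giving p = 18/19.
Let General Y play defend A with probability q. General X is indifferent when 8q + 9(1−q) = 9q − 9(1−q), giving q = 18/19.
The value is 8·(18/19) + (9)·(1/19) = 153/19.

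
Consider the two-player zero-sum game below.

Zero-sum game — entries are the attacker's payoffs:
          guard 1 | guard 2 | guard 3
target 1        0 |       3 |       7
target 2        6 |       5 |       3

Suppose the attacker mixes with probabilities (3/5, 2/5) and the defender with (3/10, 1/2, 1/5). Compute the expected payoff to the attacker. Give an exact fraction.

37/10

Against (3/10, 1/2, 1/5), each row's expected payoff is target 1: 29/10; target 2: 49/10.
Taking the (3/5, 2/5)-weighted average: (3/5)·(29/10) + (2/5)·(49/10) = 37/10.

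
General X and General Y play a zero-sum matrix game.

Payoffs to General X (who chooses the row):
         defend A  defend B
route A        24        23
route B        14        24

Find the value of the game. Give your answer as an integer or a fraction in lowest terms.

Row minima are 23 and 14, so General X's maximin is 23; column maxima are 24 and 24, so General Y's minimax is 24. These differ, so the equilibrium is in mixed strategies.
Let General X play route A with probability p. General Y is indifferent when 24p + 14(1−p) = 23p + 24(1−p), giving p = 10/11.
Let General Y play defend A with probability q. General X is indifferent when 24q + 23(1−q) = 14q + 24(1−q), giving q = 1/11.
The value is 24·(1/11) + (23)·(10/11) = 254/11.

254/11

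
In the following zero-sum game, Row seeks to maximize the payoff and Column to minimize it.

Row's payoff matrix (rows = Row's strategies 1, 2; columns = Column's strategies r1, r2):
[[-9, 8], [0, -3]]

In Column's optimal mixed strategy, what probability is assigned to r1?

Row minima are -9 and -3, so Row's maximin is -3; column maxima are 0 and 8, so Column's minimax is 0. These differ, so the equilibrium is in mixed strategies.
Let Column play r1 with probability q. Row is indifferent when −9q + 8(1−q) = −3(1−q), giving q = 11/20.

11/20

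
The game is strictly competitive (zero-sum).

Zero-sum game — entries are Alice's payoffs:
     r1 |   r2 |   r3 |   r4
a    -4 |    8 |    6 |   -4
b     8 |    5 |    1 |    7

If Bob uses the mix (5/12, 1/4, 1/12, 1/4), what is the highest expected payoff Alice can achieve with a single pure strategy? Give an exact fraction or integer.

77/12

a: (-4)·(5/12) + (8)·(1/4) + (6)·(1/12) + (-4)·(1/4) = -1/6.
b: (8)·(5/12) + (5)·(1/4) + (1)·(1/12) + (7)·(1/4) = 77/12.
The best pure response is b with expected payoff 77/12.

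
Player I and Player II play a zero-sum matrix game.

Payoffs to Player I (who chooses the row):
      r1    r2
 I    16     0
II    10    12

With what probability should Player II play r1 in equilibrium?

2/3

Row minima are 0 and 10, so Player I's maximin is 10; column maxima are 16 and 12, so Player II's minimax is 12. These differ, so the equilibrium is in mixed strategies.
Let Player II play r1 with probability q. Player I is indifferent when 16q = 10q + 12(1−q), giving q = 2/3.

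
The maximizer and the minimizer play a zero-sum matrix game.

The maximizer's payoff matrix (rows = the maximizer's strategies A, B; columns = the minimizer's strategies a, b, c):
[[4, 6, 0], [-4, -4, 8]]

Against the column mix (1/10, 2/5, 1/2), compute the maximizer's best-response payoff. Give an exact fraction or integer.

14/5

A: (4)·(1/10) + (6)·(2/5) + (0)·(1/2) = 14/5.
B: (-4)·(1/10) + (-4)·(2/5) + (8)·(1/2) = 2.
The best pure response is A with expected payoff 14/5.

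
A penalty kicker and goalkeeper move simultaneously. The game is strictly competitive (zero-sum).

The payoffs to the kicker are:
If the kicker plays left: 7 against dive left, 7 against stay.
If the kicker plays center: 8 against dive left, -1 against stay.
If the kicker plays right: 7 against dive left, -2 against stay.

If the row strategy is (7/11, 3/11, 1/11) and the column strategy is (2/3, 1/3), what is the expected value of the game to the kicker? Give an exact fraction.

Against (2/3, 1/3), each row's expected payoff is left: 7; center: 5; right: 4.
Taking the (7/11, 3/11, 1/11)-weighted average: (7/11)·(7) + (3/11)·(5) + (1/11)·(4) = 68/11.

68/11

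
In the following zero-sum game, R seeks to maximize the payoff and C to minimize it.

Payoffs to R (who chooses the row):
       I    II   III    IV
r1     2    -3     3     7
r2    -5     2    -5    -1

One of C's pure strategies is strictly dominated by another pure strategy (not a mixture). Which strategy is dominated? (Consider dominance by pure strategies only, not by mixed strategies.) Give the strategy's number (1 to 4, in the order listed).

C prefers columns that give R less. Compare IV with I: 2 < 7, -5 < -1.
So I strictly dominates IV for C; IV is strictly dominated.

4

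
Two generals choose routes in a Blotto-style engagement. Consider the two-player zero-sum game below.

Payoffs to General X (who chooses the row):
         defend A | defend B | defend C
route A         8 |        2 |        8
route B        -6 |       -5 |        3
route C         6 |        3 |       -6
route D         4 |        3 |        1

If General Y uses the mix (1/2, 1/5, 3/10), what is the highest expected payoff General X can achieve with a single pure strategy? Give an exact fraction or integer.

route A: (8)·(1/2) + (2)·(1/5) + (8)·(3/10) = 34/5.
route B: (-6)·(1/2) + (-5)·(1/5) + (3)·(3/10) = -31/10.
route C: (6)·(1/2) + (3)·(1/5) + (-6)·(3/10) = 9/5.
route D: (4)·(1/2) + (3)·(1/5) + (1)·(3/10) = 29/10.
The best pure response is route A with expected payoff 34/5.

34/5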